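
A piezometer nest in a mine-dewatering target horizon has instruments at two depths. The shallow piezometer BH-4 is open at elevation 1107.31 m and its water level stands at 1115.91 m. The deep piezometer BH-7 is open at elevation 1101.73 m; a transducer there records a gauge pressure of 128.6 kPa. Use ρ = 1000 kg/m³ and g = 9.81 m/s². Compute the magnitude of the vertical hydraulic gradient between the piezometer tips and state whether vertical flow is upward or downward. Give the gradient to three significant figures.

|i_v| ≈ 0.192; vertical flow is downward

Total head at BH-4: h = 1115.91 m (water level in the standpipe).
Pressure head at BH-7: ψ = P/(ρg) = 128.6×1000 / (1000 × 9.81) = 13.11 m.
Total head at BH-7: h = z + ψ = 1101.73 + 13.11 = 1114.84 m.
Δh = h(BH-4) − h(BH-7) = 1115.91 − 1114.84 = 1.07 m.
Vertical separation Δz = 1107.31 − 1101.73 = 5.58 m.
|i_v| = |Δh| / Δz = 1.07 / 5.58 = 0.192.
Head is higher in the shallow piezometer, so vertical flow is downward (recharge condition).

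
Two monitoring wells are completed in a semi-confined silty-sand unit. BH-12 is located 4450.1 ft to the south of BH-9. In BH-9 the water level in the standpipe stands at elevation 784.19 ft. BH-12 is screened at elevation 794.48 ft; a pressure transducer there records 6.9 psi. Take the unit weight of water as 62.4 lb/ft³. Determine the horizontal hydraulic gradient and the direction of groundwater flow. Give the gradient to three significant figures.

Total head at BH-9: h = 784.19 ft (water level in the piezometer is the total head).
Pressure head at BH-12: ψ = 144·P/γ = 144 × 6.9 / 62.4 = 15.92 ft.
Total head at BH-12: h = z + ψ = 794.48 + 15.92 = 810.40 ft.
Head difference: h(BH-9) − h(BH-12) = 784.19 − 810.40 = -26.21 ft.
Hydraulic gradient: i = |Δh| / L = 26.21 / 4450.1 = 0.00589.
Flow is from higher to lower head: from BH-12 toward BH-9, i.e. toward the north.

i ≈ 0.00589; groundwater flows toward the north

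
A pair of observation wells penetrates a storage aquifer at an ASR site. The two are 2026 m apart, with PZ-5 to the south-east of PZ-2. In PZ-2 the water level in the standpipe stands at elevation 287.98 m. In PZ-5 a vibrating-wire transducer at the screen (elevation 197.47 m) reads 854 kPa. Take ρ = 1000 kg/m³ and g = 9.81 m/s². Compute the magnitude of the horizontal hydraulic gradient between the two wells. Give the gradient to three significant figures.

i ≈ 0.00171

Total head at PZ-2: h = 287.98 m (water level in the piezometer is the total head).
Pressure head at PZ-5: ψ = P/(ρg) = 854×1000 / (1000 × 9.81) = 87.05 m.
Total head at PZ-5: h = z + ψ = 197.47 + 87.05 = 284.52 m.
Head difference: h(PZ-2) − h(PZ-5) = 287.98 − 284.52 = 3.46 m.
Hydraulic gradient: i = |Δh| / L = 3.46 / 2026 = 0.00171.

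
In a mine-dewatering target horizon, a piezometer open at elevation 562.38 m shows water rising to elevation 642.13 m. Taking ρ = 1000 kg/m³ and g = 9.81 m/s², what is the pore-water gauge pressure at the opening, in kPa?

P ≈ 782 kPa

Pressure head ψ = h − z = 642.13 − 562.38 = 79.75 m.
P = ρgψ = 1000 × 9.81 × 79.75 = 782348 Pa ≈ 782 kPa.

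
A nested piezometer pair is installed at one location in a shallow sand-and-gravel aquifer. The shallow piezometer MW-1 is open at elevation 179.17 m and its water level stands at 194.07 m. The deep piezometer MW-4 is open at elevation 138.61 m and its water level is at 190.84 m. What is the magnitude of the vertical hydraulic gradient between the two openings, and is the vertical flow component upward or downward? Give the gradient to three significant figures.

|i_v| ≈ 0.0796; vertical flow is downward

Total head at MW-1: h = 194.07 m (water level in the standpipe).
Total head at MW-4: h = 190.84 m.
Δh = h(MW-1) − h(MW-4) = 194.07 − 190.84 = 3.23 m.
Vertical separation Δz = 179.17 − 138.61 = 40.56 m.
|i_v| = |Δh| / Δz = 3.23 / 40.56 = 0.0796.
Head is higher in the shallow piezometer, so vertical flow is downward (recharge condition).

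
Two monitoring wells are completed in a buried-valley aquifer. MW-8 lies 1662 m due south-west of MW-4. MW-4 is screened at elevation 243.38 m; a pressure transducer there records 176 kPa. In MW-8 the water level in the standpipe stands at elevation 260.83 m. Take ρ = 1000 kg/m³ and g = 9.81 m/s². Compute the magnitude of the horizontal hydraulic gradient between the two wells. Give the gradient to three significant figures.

i ≈ 0.000295

Pressure head at MW-4: ψ = P/(ρg) = 176×1000 / (1000 × 9.81) = 17.94 m.
Total head at MW-4: h = z + ψ = 243.38 + 17.94 = 261.32 m.
Total head at MW-8: h = 260.83 m (water level in the piezometer is the total head).
Head difference: h(MW-4) − h(MW-8) = 261.32 − 260.83 = 0.49 m.
Hydraulic gradient: i = |Δh| / L = 0.49 / 1662 = 0.000295.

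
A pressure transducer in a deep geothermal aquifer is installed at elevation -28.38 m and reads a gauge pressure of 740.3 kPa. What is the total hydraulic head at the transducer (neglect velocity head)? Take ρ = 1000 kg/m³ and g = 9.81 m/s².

ψ = P/(ρg) = 740.3×1000 / (1000 × 9.81) = 75.46 m.
h = z + ψ = -28.38 + 75.46 = 47.08 m.

h ≈ 47.08 m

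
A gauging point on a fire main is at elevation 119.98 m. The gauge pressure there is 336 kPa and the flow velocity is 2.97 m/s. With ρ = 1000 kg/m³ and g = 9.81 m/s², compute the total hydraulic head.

h ≈ 154.68 m

Pressure head ψ = P/(ρg) = 336×1000 / (1000 × 9.81) = 34.25 m.
Velocity head = v²/(2g) = 2.97² / (2 × 9.81) = 0.450 m.
h = z + ψ + v²/(2g) = 119.98 + 34.25 + 0.450 = 154.68 m.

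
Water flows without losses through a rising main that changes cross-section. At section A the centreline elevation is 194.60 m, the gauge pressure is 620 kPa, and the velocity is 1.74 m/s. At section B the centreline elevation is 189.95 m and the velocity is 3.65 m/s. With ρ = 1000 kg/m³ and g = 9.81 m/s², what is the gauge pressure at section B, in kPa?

Pressure head at A: ψ₁ = P₁/(ρg) = 620×1000 / (1000 × 9.81) = 63.20 m.
Velocity heads: v₁²/2g = 1.74²/19.62 = 0.154 m; v₂²/2g = 3.65²/19.62 = 0.679 m.
Total head H = z₁ + ψ₁ + v₁²/2g = 194.60 + 63.20 + 0.154 = 257.95 m.
ψ₂ = H − z₂ − v₂²/2g = 257.95 − 189.95 − 0.679 = 67.32 m.
P₂ = ρgψ₂ = 1000 × 9.81 × 67.32 ≈ 660 kPa.

P₂ ≈ 660 kPa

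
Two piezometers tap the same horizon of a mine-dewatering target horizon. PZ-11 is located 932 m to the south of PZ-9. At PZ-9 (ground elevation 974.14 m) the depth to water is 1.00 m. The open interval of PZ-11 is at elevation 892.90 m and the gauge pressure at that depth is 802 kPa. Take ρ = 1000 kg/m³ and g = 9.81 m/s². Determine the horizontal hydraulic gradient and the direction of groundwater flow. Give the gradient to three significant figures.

Total head at PZ-9: h = 974.14 − 1.00 = 973.14 m.
Pressure head at PZ-11: ψ = P/(ρg) = 802×1000 / (1000 × 9.81) = 81.75 m.
Total head at PZ-11: h = z + ψ = 892.90 + 81.75 = 974.65 m.
Head difference: h(PZ-9) − h(PZ-11) = 973.14 − 974.65 = -1.51 m.
Hydraulic gradient: i = |Δh| / L = 1.51 / 932 = 0.00162.
Flow is from higher to lower head: from PZ-11 toward PZ-9, i.e. toward the north.

i ≈ 0.00162; groundwater flows toward the north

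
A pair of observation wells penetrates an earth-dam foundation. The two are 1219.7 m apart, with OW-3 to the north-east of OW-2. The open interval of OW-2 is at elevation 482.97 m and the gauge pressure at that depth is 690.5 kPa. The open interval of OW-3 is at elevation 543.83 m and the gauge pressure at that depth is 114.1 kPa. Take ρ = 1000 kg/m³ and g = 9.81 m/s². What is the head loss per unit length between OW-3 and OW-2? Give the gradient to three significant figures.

Pressure head at OW-2: ψ = P/(ρg) = 690.5×1000 / (1000 × 9.81) = 70.39 m.
Total head at OW-2: h = z + ψ = 482.97 + 70.39 = 553.36 m.
Pressure head at OW-3: ψ = P/(ρg) = 114.1×1000 / (1000 × 9.81) = 11.63 m.
Total head at OW-3: h = z + ψ = 543.83 + 11.63 = 555.46 m.
Head difference: h(OW-2) − h(OW-3) = 553.36 − 555.46 = -2.10 m.
Hydraulic gradient: i = |Δh| / L = 2.10 / 1219.7 = 0.00172.

i ≈ 0.00172 m/m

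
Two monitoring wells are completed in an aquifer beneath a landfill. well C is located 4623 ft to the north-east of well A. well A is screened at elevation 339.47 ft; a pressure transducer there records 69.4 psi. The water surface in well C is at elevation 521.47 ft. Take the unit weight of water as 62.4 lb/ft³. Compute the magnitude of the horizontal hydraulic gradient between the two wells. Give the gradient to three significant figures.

Pressure head at well A: ψ = 144·P/γ = 144 × 69.4 / 62.4 = 160.15 ft.
Total head at well A: h = z + ψ = 339.47 + 160.15 = 499.62 ft.
Total head at well C: h = 521.47 ft (water level in the piezometer is the total head).
Head difference: h(well A) − h(well C) = 499.62 − 521.47 = -21.85 ft.
Hydraulic gradient: i = |Δh| / L = 21.85 / 4623 = 0.00473.

i ≈ 0.00473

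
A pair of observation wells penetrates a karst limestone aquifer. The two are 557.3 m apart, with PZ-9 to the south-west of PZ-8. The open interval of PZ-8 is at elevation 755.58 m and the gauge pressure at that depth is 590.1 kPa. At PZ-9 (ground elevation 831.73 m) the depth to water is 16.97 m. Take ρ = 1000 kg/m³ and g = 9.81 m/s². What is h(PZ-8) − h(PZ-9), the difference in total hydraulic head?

Pressure head at PZ-8: ψ = P/(ρg) = 590.1×1000 / (1000 × 9.81) = 60.15 m.
Total head at PZ-8: h = z + ψ = 755.58 + 60.15 = 815.73 m.
Total head at PZ-9: h = 831.73 − 16.97 = 814.76 m.
Head difference: h(PZ-8) − h(PZ-9) = 815.73 − 814.76 = 0.97 m.

Δh ≈ 0.97 m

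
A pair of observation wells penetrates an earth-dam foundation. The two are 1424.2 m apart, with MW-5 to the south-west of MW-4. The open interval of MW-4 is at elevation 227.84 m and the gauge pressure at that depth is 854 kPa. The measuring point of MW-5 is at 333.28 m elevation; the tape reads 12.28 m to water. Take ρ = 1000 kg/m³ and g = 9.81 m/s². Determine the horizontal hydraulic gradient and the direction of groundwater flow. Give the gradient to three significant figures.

i ≈ 0.00429; groundwater flows toward the north-east

Pressure head at MW-4: ψ = P/(ρg) = 854×1000 / (1000 × 9.81) = 87.05 m.
Total head at MW-4: h = z + ψ = 227.84 + 87.05 = 314.89 m.
Total head at MW-5: h = 333.28 − 12.28 = 321.00 m.
Head difference: h(MW-4) − h(MW-5) = 314.89 − 321.00 = -6.11 m.
Hydraulic gradient: i = |Δh| / L = 6.11 / 1424.2 = 0.00429.
Flow is from higher to lower head: from MW-5 toward MW-4, i.e. toward the north-east.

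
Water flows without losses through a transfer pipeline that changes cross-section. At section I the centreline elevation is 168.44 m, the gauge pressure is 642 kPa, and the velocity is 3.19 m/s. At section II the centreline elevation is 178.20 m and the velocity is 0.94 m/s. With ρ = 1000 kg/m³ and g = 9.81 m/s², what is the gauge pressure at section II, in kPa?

P₂ ≈ 551 kPa

Pressure head at I: ψ₁ = P₁/(ρg) = 642×1000 / (1000 × 9.81) = 65.44 m.
Velocity heads: v₁²/2g = 3.19²/19.62 = 0.519 m; v₂²/2g = 0.94²/19.62 = 0.045 m.
Total head H = z₁ + ψ₁ + v₁²/2g = 168.44 + 65.44 + 0.519 = 234.40 m.
ψ₂ = H − z₂ − v₂²/2g = 234.40 − 178.20 − 0.045 = 56.16 m.
P₂ = ρgψ₂ = 1000 × 9.81 × 56.16 ≈ 551 kPa.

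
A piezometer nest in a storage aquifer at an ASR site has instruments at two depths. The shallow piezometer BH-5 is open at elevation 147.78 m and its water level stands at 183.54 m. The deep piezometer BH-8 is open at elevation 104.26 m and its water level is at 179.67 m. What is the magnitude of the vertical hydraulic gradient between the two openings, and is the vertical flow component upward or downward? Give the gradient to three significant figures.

Total head at BH-5: h = 183.54 m (water level in the standpipe).
Total head at BH-8: h = 179.67 m.
Δh = h(BH-5) − h(BH-8) = 183.54 − 179.67 = 3.87 m.
Vertical separation Δz = 147.78 − 104.26 = 43.52 m.
|i_v| = |Δh| / Δz = 3.87 / 43.52 = 0.0889.
Head is higher in the shallow piezometer, so vertical flow is downward (recharge condition).

|i_v| ≈ 0.0889; vertical flow is downward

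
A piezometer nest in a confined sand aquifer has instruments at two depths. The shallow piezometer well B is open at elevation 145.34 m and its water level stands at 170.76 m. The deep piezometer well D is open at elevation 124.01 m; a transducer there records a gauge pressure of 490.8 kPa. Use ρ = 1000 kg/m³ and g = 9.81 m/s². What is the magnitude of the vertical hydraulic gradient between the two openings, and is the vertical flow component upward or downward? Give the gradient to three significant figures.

|i_v| ≈ 0.154; vertical flow is upward

Total head at well B: h = 170.76 m (water level in the standpipe).
Pressure head at well D: ψ = P/(ρg) = 490.8×1000 / (1000 × 9.81) = 50.03 m.
Total head at well D: h = z + ψ = 124.01 + 50.03 = 174.04 m.
Δh = h(well B) − h(well D) = 170.76 − 174.04 = -3.28 m.
Vertical separation Δz = 145.34 − 124.01 = 21.33 m.
|i_v| = |Δh| / Δz = 3.28 / 21.33 = 0.154.
Head is higher in the deep piezometer, so vertical flow is upward (discharge condition).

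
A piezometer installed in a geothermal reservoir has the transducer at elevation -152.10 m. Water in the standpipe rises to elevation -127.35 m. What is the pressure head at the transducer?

ψ ≈ 24.75 m

Total head h = -127.35 m (the water-surface elevation in the piezometer).
Pressure head ψ = h − z = -127.35 − (-152.10) = 24.75 m.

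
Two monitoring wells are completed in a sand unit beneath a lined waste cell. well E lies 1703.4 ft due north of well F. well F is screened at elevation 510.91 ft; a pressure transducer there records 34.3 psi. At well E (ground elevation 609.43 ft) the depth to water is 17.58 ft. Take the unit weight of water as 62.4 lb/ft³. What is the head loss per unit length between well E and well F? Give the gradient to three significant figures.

i ≈ 0.00105 ft/ft

Pressure head at well F: ψ = 144·P/γ = 144 × 34.3 / 62.4 = 79.15 ft.
Total head at well F: h = z + ψ = 510.91 + 79.15 = 590.06 ft.
Total head at well E: h = 609.43 − 17.58 = 591.85 ft.
Head difference: h(well F) − h(well E) = 590.06 − 591.85 = -1.79 ft.
Hydraulic gradient: i = |Δh| / L = 1.79 / 1703.4 = 0.00105.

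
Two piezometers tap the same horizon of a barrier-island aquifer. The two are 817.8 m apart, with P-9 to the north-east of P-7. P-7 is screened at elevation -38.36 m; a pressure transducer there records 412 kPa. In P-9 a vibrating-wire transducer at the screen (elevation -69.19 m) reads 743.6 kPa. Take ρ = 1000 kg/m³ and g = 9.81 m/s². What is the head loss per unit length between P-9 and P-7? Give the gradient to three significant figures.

i ≈ 0.00363 m/m

Pressure head at P-7: ψ = P/(ρg) = 412×1000 / (1000 × 9.81) = 42.00 m.
Total head at P-7: h = z + ψ = -38.36 + 42.00 = 3.64 m.
Pressure head at P-9: ψ = P/(ρg) = 743.6×1000 / (1000 × 9.81) = 75.80 m.
Total head at P-9: h = z + ψ = -69.19 + 75.80 = 6.61 m.
Head difference: h(P-7) − h(P-9) = 3.64 − 6.61 = -2.97 m.
Hydraulic gradient: i = |Δh| / L = 2.97 / 817.8 = 0.00363.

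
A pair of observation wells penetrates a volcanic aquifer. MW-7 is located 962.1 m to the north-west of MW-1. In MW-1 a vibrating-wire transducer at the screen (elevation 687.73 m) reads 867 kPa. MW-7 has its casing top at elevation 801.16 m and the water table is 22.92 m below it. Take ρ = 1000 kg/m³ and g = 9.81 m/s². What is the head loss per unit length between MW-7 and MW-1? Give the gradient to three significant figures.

Pressure head at MW-1: ψ = P/(ρg) = 867×1000 / (1000 × 9.81) = 88.38 m.
Total head at MW-1: h = z + ψ = 687.73 + 88.38 = 776.11 m.
Total head at MW-7: h = 801.16 − 22.92 = 778.24 m.
Head difference: h(MW-1) − h(MW-7) = 776.11 − 778.24 = -2.13 m.
Hydraulic gradient: i = |Δh| / L = 2.13 / 962.1 = 0.00221.

i ≈ 0.00221 m/m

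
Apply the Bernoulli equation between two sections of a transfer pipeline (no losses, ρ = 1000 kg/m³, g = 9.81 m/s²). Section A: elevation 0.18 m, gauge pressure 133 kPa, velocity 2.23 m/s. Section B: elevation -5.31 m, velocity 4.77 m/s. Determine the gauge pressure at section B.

P₂ ≈ 178 kPa

Pressure head at A: ψ₁ = P₁/(ρg) = 133×1000 / (1000 × 9.81) = 13.56 m.
Velocity heads: v₁²/2g = 2.23²/19.62 = 0.253 m; v₂²/2g = 4.77²/19.62 = 1.160 m.
Total head H = z₁ + ψ₁ + v₁²/2g = 0.18 + 13.56 + 0.253 = 13.99 m.
ψ₂ = H − z₂ − v₂²/2g = 13.99 − (-5.31) − 1.160 = 18.14 m.
P₂ = ρgψ₂ = 1000 × 9.81 × 18.14 ≈ 178 kPa.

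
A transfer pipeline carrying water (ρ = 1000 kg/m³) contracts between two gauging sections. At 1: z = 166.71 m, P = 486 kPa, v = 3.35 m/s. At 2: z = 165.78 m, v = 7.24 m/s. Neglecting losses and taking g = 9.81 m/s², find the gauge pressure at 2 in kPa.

Pressure head at 1: ψ₁ = P₁/(ρg) = 486×1000 / (1000 × 9.81) = 49.54 m.
Velocity heads: v₁²/2g = 3.35²/19.62 = 0.572 m; v₂²/2g = 7.24²/19.62 = 2.672 m.
Total head H = z₁ + ψ₁ + v₁²/2g = 166.71 + 49.54 + 0.572 = 216.82 m.
ψ₂ = H − z₂ − v₂²/2g = 216.82 − 165.78 − 2.672 = 48.37 m.
P₂ = ρgψ₂ = 1000 × 9.81 × 48.37 ≈ 475 kPa.

P₂ ≈ 475 kPa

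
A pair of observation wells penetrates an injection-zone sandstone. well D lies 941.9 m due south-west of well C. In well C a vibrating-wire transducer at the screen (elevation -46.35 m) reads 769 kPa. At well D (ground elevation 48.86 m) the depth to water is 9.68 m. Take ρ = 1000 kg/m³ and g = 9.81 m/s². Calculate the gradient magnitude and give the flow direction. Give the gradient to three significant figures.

Pressure head at well C: ψ = P/(ρg) = 769×1000 / (1000 × 9.81) = 78.39 m.
Total head at well C: h = z + ψ = -46.35 + 78.39 = 32.04 m.
Total head at well D: h = 48.86 − 9.68 = 39.18 m.
Head difference: h(well C) − h(well D) = 32.04 − 39.18 = -7.14 m.
Hydraulic gradient: i = |Δh| / L = 7.14 / 941.9 = 0.00758.
Flow is from higher to lower head: from well D toward well C, i.e. toward the north-east.

i ≈ 0.00758; groundwater flows toward the north-east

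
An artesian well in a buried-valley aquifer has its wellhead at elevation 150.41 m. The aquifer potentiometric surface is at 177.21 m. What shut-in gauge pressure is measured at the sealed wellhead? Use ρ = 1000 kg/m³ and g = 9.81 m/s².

P ≈ 263 kPa

Head above the cap: Δh = 177.21 − 150.41 = 26.80 m.
P = ρgΔh = 1000 × 9.81 × 26.80 = 262908 Pa ≈ 263 kPa.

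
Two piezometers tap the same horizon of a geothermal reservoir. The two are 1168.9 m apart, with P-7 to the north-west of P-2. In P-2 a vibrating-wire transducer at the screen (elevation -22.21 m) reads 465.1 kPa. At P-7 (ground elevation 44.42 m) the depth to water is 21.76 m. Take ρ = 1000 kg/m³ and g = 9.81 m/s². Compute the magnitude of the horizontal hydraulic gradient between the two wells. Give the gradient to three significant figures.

Pressure head at P-2: ψ = P/(ρg) = 465.1×1000 / (1000 × 9.81) = 47.41 m.
Total head at P-2: h = z + ψ = -22.21 + 47.41 = 25.20 m.
Total head at P-7: h = 44.42 − 21.76 = 22.66 m.
Head difference: h(P-2) − h(P-7) = 25.20 − 22.66 = 2.54 m.
Hydraulic gradient: i = |Δh| / L = 2.54 / 1168.9 = 0.00217.

i ≈ 0.00217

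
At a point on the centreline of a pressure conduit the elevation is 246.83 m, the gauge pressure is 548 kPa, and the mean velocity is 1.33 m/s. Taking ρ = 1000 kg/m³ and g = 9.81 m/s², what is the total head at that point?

h ≈ 302.78 m

Pressure head ψ = P/(ρg) = 548×1000 / (1000 × 9.81) = 55.86 m.
Velocity head = v²/(2g) = 1.33² / (2 × 9.81) = 0.090 m.
h = z + ψ + v²/(2g) = 246.83 + 55.86 + 0.090 = 302.78 m.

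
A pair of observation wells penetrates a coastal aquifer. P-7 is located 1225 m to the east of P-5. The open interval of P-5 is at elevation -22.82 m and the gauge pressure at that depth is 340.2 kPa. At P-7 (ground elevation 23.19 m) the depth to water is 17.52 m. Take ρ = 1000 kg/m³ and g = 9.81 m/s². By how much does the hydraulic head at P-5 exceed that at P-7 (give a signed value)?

Δh ≈ 6.19 m

Pressure head at P-5: ψ = P/(ρg) = 340.2×1000 / (1000 × 9.81) = 34.68 m.
Total head at P-5: h = z + ψ = -22.82 + 34.68 = 11.86 m.
Total head at P-7: h = 23.19 − 17.52 = 5.67 m.
Head difference: h(P-5) − h(P-7) = 11.86 − 5.67 = 6.19 m.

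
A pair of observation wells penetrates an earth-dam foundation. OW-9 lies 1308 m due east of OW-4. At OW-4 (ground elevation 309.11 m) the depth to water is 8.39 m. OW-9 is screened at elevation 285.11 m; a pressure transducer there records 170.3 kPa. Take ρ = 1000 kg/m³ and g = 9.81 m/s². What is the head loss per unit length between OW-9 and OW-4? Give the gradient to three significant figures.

i ≈ 0.00134 m/m

Total head at OW-4: h = 309.11 − 8.39 = 300.72 m.
Pressure head at OW-9: ψ = P/(ρg) = 170.3×1000 / (1000 × 9.81) = 17.36 m.
Total head at OW-9: h = z + ψ = 285.11 + 17.36 = 302.47 m.
Head difference: h(OW-4) − h(OW-9) = 300.72 − 302.47 = -1.75 m.
Hydraulic gradient: i = |Δh| / L = 1.75 / 1308 = 0.00134.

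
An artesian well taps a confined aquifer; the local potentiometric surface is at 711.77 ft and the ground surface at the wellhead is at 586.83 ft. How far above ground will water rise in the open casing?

≈ 124.94 ft above ground

Water rises to the potentiometric surface, so the rise above ground = 711.77 − 586.83 = 124.94 ft.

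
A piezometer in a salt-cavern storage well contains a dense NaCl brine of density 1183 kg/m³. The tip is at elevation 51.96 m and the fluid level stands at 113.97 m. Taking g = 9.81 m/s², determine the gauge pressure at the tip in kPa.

Pressure head ψ = h − z = 113.97 − 51.96 = 62.01 m.
P = ρgψ = 1183 × 9.81 × 62.01 = 719640 Pa ≈ 720 kPa.

P ≈ 720 kPa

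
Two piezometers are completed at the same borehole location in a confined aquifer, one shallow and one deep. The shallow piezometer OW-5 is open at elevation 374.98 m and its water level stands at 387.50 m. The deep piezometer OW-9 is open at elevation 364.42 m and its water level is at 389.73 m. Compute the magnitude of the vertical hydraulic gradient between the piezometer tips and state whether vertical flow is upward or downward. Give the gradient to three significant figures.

|i_v| ≈ 0.211; vertical flow is upward

Total head at OW-5: h = 387.50 m (water level in the standpipe).
Total head at OW-9: h = 389.73 m.
Δh = h(OW-5) − h(OW-9) = 387.50 − 389.73 = -2.23 m.
Vertical separation Δz = 374.98 − 364.42 = 10.56 m.
|i_v| = |Δh| / Δz = 2.23 / 10.56 = 0.211.
Head is higher in the deep piezometer, so vertical flow is upward (discharge condition).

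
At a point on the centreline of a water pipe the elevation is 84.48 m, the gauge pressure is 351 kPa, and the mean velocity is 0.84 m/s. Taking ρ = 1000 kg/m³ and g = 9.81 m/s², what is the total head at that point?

h ≈ 120.30 m

Pressure head ψ = P/(ρg) = 351×1000 / (1000 × 9.81) = 35.78 m.
Velocity head = v²/(2g) = 0.84² / (2 × 9.81) = 0.036 m.
h = z + ψ + v²/(2g) = 84.48 + 35.78 + 0.036 = 120.30 m.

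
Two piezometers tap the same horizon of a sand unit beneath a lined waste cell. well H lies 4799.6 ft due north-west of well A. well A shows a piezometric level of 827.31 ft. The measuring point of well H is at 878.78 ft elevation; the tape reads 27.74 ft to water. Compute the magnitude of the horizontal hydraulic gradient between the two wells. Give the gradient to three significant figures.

Total head at well A: h = 827.31 ft (water level in the piezometer is the total head).
Total head at well H: h = 878.78 − 27.74 = 851.04 ft.
Head difference: h(well A) − h(well H) = 827.31 − 851.04 = -23.73 ft.
Hydraulic gradient: i = |Δh| / L = 23.73 / 4799.6 = 0.00494.

i ≈ 0.00494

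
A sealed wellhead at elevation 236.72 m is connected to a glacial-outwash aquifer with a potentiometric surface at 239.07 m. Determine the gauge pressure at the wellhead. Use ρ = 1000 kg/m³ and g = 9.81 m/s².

Head above the cap: Δh = 239.07 − 236.72 = 2.35 m.
P = ρgΔh = 1000 × 9.81 × 2.35 = 23054 Pa ≈ 23.1 kPa.

P ≈ 23.1 kPa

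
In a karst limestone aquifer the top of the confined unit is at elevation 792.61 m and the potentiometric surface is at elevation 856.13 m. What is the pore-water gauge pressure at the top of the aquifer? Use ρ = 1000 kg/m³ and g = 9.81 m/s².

Pressure head at the aquifer top: ψ = h − z = 856.13 − 792.61 = 63.52 m.
P = ρgψ = 1000 × 9.81 × 63.52 = 623131 Pa ≈ 623 kPa.

P ≈ 623 kPa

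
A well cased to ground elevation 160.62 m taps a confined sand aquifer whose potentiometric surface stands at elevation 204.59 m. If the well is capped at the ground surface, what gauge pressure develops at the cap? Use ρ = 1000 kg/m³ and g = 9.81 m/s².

P ≈ 431 kPa

Head above the cap: Δh = 204.59 − 160.62 = 43.97 m.
P = ρgΔh = 1000 × 9.81 × 43.97 = 431346 Pa ≈ 431 kPa.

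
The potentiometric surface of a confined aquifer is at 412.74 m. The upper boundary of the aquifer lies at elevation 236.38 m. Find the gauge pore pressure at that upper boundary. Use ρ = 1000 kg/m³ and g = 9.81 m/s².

Pressure head at the aquifer top: ψ = h − z = 412.74 − 236.38 = 176.36 m.
P = ρgψ = 1000 × 9.81 × 176.36 = 1730092 Pa ≈ 1730 kPa.

P ≈ 1730 kPa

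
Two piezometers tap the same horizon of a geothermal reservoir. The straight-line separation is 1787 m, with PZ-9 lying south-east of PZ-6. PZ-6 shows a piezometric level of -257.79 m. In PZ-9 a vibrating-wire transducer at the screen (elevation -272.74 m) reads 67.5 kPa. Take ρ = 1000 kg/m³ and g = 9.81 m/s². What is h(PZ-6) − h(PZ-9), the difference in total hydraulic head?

Total head at PZ-6: h = -257.79 m (water level in the piezometer is the total head).
Pressure head at PZ-9: ψ = P/(ρg) = 67.5×1000 / (1000 × 9.81) = 6.88 m.
Total head at PZ-9: h = z + ψ = -272.74 + 6.88 = -265.86 m.
Head difference: h(PZ-6) − h(PZ-9) = -257.79 − (-265.86) = 8.07 m.

Δh ≈ 8.07 m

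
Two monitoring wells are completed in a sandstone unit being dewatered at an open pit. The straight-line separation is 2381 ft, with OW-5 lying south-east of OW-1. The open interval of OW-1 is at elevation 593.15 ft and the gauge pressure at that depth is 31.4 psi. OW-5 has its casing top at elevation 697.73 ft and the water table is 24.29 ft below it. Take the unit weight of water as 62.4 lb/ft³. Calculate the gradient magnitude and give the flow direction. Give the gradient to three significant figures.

Pressure head at OW-1: ψ = 144·P/γ = 144 × 31.4 / 62.4 = 72.46 ft.
Total head at OW-1: h = z + ψ = 593.15 + 72.46 = 665.61 ft.
Total head at OW-5: h = 697.73 − 24.29 = 673.44 ft.
Head difference: h(OW-1) − h(OW-5) = 665.61 − 673.44 = -7.83 ft.
Hydraulic gradient: i = |Δh| / L = 7.83 / 2381 = 0.00329.
Flow is from higher to lower head: from OW-5 toward OW-1, i.e. toward the north-west.

i ≈ 0.00329; groundwater flows toward the north-west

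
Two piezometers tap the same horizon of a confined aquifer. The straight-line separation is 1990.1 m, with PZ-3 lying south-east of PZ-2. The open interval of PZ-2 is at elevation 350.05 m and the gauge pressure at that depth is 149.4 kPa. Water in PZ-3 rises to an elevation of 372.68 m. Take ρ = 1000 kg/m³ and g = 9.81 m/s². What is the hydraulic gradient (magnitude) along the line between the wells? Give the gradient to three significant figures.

i ≈ 0.00372

Pressure head at PZ-2: ψ = P/(ρg) = 149.4×1000 / (1000 × 9.81) = 15.23 m.
Total head at PZ-2: h = z + ψ = 350.05 + 15.23 = 365.28 m.
Total head at PZ-3: h = 372.68 m (water level in the piezometer is the total head).
Head difference: h(PZ-2) − h(PZ-3) = 365.28 − 372.68 = -7.40 m.
Hydraulic gradient: i = |Δh| / L = 7.40 / 1990.1 = 0.00372.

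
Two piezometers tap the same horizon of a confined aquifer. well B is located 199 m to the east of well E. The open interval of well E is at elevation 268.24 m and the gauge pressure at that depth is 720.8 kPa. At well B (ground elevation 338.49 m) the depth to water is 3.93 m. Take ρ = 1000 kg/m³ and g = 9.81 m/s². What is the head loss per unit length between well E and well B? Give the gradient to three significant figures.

i ≈ 0.0360 m/m

Pressure head at well E: ψ = P/(ρg) = 720.8×1000 / (1000 × 9.81) = 73.48 m.
Total head at well E: h = z + ψ = 268.24 + 73.48 = 341.72 m.
Total head at well B: h = 338.49 − 3.93 = 334.56 m.
Head difference: h(well E) − h(well B) = 341.72 − 334.56 = 7.16 m.
Hydraulic gradient: i = |Δh| / L = 7.16 / 199 = 0.0360.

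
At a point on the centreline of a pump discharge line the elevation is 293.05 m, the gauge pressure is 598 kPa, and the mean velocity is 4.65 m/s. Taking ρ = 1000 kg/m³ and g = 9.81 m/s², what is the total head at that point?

h ≈ 355.11 m

Pressure head ψ = P/(ρg) = 598×1000 / (1000 × 9.81) = 60.96 m.
Velocity head = v²/(2g) = 4.65² / (2 × 9.81) = 1.102 m.
h = z + ψ + v²/(2g) = 293.05 + 60.96 + 1.102 = 355.11 m.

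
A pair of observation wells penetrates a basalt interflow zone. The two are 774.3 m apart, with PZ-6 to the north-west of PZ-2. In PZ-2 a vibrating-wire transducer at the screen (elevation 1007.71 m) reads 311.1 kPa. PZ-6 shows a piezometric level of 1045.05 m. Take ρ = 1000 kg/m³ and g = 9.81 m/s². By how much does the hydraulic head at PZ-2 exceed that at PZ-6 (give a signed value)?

Pressure head at PZ-2: ψ = P/(ρg) = 311.1×1000 / (1000 × 9.81) = 31.71 m.
Total head at PZ-2: h = z + ψ = 1007.71 + 31.71 = 1039.42 m.
Total head at PZ-6: h = 1045.05 m (water level in the piezometer is the total head).
Head difference: h(PZ-2) − h(PZ-6) = 1039.42 − 1045.05 = -5.63 m.

Δh ≈ -5.63 m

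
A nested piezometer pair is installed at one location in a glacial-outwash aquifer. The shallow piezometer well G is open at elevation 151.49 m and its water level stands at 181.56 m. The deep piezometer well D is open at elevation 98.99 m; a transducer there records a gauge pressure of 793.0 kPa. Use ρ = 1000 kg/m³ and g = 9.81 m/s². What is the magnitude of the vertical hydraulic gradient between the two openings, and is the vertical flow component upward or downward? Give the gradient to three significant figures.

Total head at well G: h = 181.56 m (water level in the standpipe).
Pressure head at well D: ψ = P/(ρg) = 793.0×1000 / (1000 × 9.81) = 80.84 m.
Total head at well D: h = z + ψ = 98.99 + 80.84 = 179.83 m.
Δh = h(well G) − h(well D) = 181.56 − 179.83 = 1.73 m.
Vertical separation Δz = 151.49 − 98.99 = 52.50 m.
|i_v| = |Δh| / Δz = 1.73 / 52.50 = 0.0330.
Head is higher in the shallow piezometer, so vertical flow is downward (recharge condition).

|i_v| ≈ 0.0330; vertical flow is downward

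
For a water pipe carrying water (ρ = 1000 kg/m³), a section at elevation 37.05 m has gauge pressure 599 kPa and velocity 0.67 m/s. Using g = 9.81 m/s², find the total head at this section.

Pressure head ψ = P/(ρg) = 599×1000 / (1000 × 9.81) = 61.06 m.
Velocity head = v²/(2g) = 0.67² / (2 × 9.81) = 0.023 m.
h = z + ψ + v²/(2g) = 37.05 + 61.06 + 0.023 = 98.13 m.

h ≈ 98.13 m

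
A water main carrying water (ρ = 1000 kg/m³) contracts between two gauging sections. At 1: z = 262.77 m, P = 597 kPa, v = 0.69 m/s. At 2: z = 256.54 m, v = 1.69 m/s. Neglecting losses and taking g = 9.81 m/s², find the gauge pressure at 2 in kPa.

Pressure head at 1: ψ₁ = P₁/(ρg) = 597×1000 / (1000 × 9.81) = 60.86 m.
Velocity heads: v₁²/2g = 0.69²/19.62 = 0.024 m; v₂²/2g = 1.69²/19.62 = 0.146 m.
Total head H = z₁ + ψ₁ + v₁²/2g = 262.77 + 60.86 + 0.024 = 323.65 m.
ψ₂ = H − z₂ − v₂²/2g = 323.65 − 256.54 − 0.146 = 66.96 m.
P₂ = ρgψ₂ = 1000 × 9.81 × 66.96 ≈ 657 kPa.

P₂ ≈ 657 kPa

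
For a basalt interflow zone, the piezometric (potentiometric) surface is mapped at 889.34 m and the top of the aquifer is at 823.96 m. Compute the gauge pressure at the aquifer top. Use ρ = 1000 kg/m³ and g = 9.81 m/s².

Pressure head at the aquifer top: ψ = h − z = 889.34 − 823.96 = 65.38 m.
P = ρgψ = 1000 × 9.81 × 65.38 = 641378 Pa ≈ 641 kPa.

P ≈ 641 kPa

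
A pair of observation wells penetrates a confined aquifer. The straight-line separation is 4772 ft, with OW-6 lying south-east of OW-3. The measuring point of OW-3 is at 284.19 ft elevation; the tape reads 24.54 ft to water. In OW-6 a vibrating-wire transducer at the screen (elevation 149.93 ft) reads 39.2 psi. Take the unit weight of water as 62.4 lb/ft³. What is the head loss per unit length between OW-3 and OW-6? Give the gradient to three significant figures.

i ≈ 0.00404 ft/ft

Total head at OW-3: h = 284.19 − 24.54 = 259.65 ft.
Pressure head at OW-6: ψ = 144·P/γ = 144 × 39.2 / 62.4 = 90.46 ft.
Total head at OW-6: h = z + ψ = 149.93 + 90.46 = 240.39 ft.
Head difference: h(OW-3) − h(OW-6) = 259.65 − 240.39 = 19.26 ft.
Hydraulic gradient: i = |Δh| / L = 19.26 / 4772 = 0.00404.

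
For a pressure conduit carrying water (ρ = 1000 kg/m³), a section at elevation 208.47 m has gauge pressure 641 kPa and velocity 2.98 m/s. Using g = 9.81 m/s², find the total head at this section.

Pressure head ψ = P/(ρg) = 641×1000 / (1000 × 9.81) = 65.34 m.
Velocity head = v²/(2g) = 2.98² / (2 × 9.81) = 0.453 m.
h = z + ψ + v²/(2g) = 208.47 + 65.34 + 0.453 = 274.26 m.

h ≈ 274.26 m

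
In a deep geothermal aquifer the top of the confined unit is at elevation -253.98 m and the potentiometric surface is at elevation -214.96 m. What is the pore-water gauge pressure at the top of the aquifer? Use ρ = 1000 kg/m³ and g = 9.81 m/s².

P ≈ 383 kPa

Pressure head at the aquifer top: ψ = h − z = -214.96 − (-253.98) = 39.02 m.
P = ρgψ = 1000 × 9.81 × 39.02 = 382786 Pa ≈ 383 kPa.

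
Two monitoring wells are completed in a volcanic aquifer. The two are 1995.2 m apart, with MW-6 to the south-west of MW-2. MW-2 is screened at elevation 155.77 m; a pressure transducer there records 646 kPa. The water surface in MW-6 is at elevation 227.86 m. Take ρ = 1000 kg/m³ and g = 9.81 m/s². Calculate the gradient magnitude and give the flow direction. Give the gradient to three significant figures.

i ≈ 0.00313; groundwater flows toward the north-east

Pressure head at MW-2: ψ = P/(ρg) = 646×1000 / (1000 × 9.81) = 65.85 m.
Total head at MW-2: h = z + ψ = 155.77 + 65.85 = 221.62 m.
Total head at MW-6: h = 227.86 m (water level in the piezometer is the total head).
Head difference: h(MW-2) − h(MW-6) = 221.62 − 227.86 = -6.24 m.
Hydraulic gradient: i = |Δh| / L = 6.24 / 1995.2 = 0.00313.
Flow is from higher to lower head: from MW-6 toward MW-2, i.e. toward the north-east.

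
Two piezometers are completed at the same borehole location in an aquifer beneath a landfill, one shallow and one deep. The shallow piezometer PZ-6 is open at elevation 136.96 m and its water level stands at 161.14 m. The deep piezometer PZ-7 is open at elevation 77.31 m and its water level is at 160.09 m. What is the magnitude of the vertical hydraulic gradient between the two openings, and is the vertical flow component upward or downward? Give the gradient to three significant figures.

Total head at PZ-6: h = 161.14 m (water level in the standpipe).
Total head at PZ-7: h = 160.09 m.
Δh = h(PZ-6) − h(PZ-7) = 161.14 − 160.09 = 1.05 m.
Vertical separation Δz = 136.96 − 77.31 = 59.65 m.
|i_v| = |Δh| / Δz = 1.05 / 59.65 = 0.0176.
Head is higher in the shallow piezometer, so vertical flow is downward (recharge condition).

|i_v| ≈ 0.0176; vertical flow is downward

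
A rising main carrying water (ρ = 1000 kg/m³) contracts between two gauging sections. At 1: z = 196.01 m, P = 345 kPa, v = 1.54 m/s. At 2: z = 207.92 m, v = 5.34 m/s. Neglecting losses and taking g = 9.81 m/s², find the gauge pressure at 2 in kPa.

Pressure head at 1: ψ₁ = P₁/(ρg) = 345×1000 / (1000 × 9.81) = 35.17 m.
Velocity heads: v₁²/2g = 1.54²/19.62 = 0.121 m; v₂²/2g = 5.34²/19.62 = 1.453 m.
Total head H = z₁ + ψ₁ + v₁²/2g = 196.01 + 35.17 + 0.121 = 231.30 m.
ψ₂ = H − z₂ − v₂²/2g = 231.30 − 207.92 − 1.453 = 21.93 m.
P₂ = ρgψ₂ = 1000 × 9.81 × 21.93 ≈ 215 kPa.

P₂ ≈ 215 kPa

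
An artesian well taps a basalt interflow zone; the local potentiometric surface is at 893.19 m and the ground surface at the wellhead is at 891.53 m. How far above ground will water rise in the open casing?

≈ 1.66 m above ground

Water rises to the potentiometric surface, so the rise above ground = 893.19 − 891.53 = 1.66 m.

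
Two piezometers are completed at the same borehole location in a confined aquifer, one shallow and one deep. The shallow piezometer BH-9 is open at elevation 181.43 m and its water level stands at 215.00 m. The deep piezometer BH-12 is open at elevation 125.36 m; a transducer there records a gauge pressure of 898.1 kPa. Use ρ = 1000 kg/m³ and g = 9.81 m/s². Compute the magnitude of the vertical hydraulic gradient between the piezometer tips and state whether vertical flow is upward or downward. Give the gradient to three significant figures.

|i_v| ≈ 0.0341; vertical flow is upward

Total head at BH-9: h = 215.00 m (water level in the standpipe).
Pressure head at BH-12: ψ = P/(ρg) = 898.1×1000 / (1000 × 9.81) = 91.55 m.
Total head at BH-12: h = z + ψ = 125.36 + 91.55 = 216.91 m.
Δh = h(BH-9) − h(BH-12) = 215.00 − 216.91 = -1.91 m.
Vertical separation Δz = 181.43 − 125.36 = 56.07 m.
|i_v| = |Δh| / Δz = 1.91 / 56.07 = 0.0341.
Head is higher in the deep piezometer, so vertical flow is upward (discharge condition).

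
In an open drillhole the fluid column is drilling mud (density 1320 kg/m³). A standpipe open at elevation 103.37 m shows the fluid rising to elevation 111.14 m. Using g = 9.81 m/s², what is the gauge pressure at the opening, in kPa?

P ≈ 101 kPa

Pressure head ψ = h − z = 111.14 − 103.37 = 7.77 m.
P = ρgψ = 1320 × 9.81 × 7.77 = 100615 Pa ≈ 101 kPa.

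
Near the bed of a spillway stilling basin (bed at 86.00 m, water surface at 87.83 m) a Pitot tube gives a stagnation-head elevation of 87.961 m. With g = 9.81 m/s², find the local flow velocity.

v ≈ 1.60 m/s

Near the bed, under hydrostatic conditions, the piezometric head (z + ψ) equals the free-surface elevation, 87.83 m.
Velocity head = total − piezometric = 87.961 − 87.83 = 0.131 m.
v = √(2g·h_v) = √(2 × 9.81 × 0.131) = 1.60 m/s.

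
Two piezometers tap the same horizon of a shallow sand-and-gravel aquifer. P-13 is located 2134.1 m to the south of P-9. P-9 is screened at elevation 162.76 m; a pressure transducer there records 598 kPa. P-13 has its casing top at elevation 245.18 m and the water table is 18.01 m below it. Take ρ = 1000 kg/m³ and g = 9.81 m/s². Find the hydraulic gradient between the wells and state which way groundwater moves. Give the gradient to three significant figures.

i ≈ 0.00162; groundwater flows toward the north

Pressure head at P-9: ψ = P/(ρg) = 598×1000 / (1000 × 9.81) = 60.96 m.
Total head at P-9: h = z + ψ = 162.76 + 60.96 = 223.72 m.
Total head at P-13: h = 245.18 − 18.01 = 227.17 m.
Head difference: h(P-9) − h(P-13) = 223.72 − 227.17 = -3.45 m.
Hydraulic gradient: i = |Δh| / L = 3.45 / 2134.1 = 0.00162.
Flow is from higher to lower head: from P-13 toward P-9, i.e. toward the north.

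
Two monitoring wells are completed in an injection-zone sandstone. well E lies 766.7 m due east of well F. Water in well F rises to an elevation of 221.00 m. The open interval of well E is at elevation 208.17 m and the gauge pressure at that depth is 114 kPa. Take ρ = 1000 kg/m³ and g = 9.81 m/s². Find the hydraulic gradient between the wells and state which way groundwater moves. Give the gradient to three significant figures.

i ≈ 0.00158; groundwater flows toward the east

Total head at well F: h = 221.00 m (water level in the piezometer is the total head).
Pressure head at well E: ψ = P/(ρg) = 114×1000 / (1000 × 9.81) = 11.62 m.
Total head at well E: h = z + ψ = 208.17 + 11.62 = 219.79 m.
Head difference: h(well F) − h(well E) = 221.00 − 219.79 = 1.21 m.
Hydraulic gradient: i = |Δh| / L = 1.21 / 766.7 = 0.00158.
Flow is from higher to lower head: from well F toward well E, i.e. toward the east.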